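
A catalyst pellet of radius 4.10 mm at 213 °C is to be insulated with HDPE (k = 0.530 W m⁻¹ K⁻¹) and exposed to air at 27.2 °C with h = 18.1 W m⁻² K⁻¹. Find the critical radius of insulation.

r_cr = 5.86 cm

For a sphere, r_cr = 2k_ins/h = 2·0.530/18.1 = 0.0586 m = 5.86 cm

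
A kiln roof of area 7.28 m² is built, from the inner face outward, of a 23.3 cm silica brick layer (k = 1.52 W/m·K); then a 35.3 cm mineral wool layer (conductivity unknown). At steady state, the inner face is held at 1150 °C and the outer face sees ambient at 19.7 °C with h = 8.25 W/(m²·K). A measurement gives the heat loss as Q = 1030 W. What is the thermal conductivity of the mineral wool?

k = 0.0458 W/m·K

ΣR = ΔT/Q = |1150 − 19.7|/1030 = 1.097 K/W
Known resistances:
  R_silica brick = L/(kA) = 0.233/(1.52·7.28) = 0.02106 K/W
  R_conv,out = 1/(hA) = 1/(8.25·7.28) = 0.01665 K/W
R_mineral wool = ΣR − ΣR_known = 1.097 − 0.03771 = 1.059 K/W
L/(kA) = 1.059 ⇒ k = 0.353/(1.059·7.28) = 0.0458 W/m·K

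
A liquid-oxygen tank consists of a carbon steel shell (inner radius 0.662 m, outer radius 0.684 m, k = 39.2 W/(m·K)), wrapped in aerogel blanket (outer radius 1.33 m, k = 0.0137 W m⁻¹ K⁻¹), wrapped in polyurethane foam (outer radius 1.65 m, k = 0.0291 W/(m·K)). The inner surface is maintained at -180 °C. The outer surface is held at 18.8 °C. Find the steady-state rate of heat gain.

Q = 43.9 W

Resistance network (inner→outer):
  R_carbon steel = (1/0.662 − 1/0.684)/(4πk) = 0.04859/(4π·39.2) = 9.863×10^-5 K/W
  R_aerogel blanket = (1/0.684 − 1/1.33)/(4πk) = 0.7101/(4π·0.0137) = 4.125 K/W
  R_polyurethane foam = (1/1.33 − 1/1.65)/(4πk) = 0.1458/(4π·0.0291) = 0.3988 K/W
ΣR = 9.863×10^-5 + 4.125 + 0.3988 = 4.524 K/W
Q = ΔT/ΣR = (-180 °C − 18.8 °C)/4.524 = -43.9 W
(Negative Q ⇒ heat flows inward; heat gain = 43.9 W.)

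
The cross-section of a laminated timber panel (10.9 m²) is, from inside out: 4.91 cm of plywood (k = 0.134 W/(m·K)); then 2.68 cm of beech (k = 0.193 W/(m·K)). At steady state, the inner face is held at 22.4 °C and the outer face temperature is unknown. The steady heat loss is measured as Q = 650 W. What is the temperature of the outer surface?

T_out = -7.73 °C

Sum the resistances:
  R_plywood = L/(kA) = 0.0491/(0.134·10.9) = 0.03362 K/W
  R_beech = L/(kA) = 0.0268/(0.193·10.9) = 0.01274 K/W
ΣR = 0.04636 K/W
ΔT = Q·ΣR = 650 × 0.04636 = 30.13 K
Heat flows outward, so T_out = T_in − ΔT = 22.4 − 30.13 = -7.73 °C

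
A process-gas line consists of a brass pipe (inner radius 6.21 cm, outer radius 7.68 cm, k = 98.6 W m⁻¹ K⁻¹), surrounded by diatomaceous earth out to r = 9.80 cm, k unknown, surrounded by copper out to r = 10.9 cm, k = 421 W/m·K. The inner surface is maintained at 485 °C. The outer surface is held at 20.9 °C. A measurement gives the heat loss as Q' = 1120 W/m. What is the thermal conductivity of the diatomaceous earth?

ΣR = ΔT/Q' = |485 − 20.9|/1120 = 0.4144 m·K/W
Known resistances:
  R'_brass = ln(0.0768/0.0621)/(2πk) = 0.2125/(2π·98.6) = 3.429×10^-4 m·K/W
  R'_copper = ln(0.109/0.0980)/(2πk) = 0.1064/(2π·421) = 4.022×10^-5 m·K/W
R_diatomaceous earth = ΣR − ΣR_known = 0.4144 − 3.831×10^-4 = 0.4140 m·K/W
ln(r₂/r₁)/(2πk) = 0.4140 ⇒ k = 0.2438/(2π·0.4140) = 0.0937 W/m·K

k = 0.0937 W/m·K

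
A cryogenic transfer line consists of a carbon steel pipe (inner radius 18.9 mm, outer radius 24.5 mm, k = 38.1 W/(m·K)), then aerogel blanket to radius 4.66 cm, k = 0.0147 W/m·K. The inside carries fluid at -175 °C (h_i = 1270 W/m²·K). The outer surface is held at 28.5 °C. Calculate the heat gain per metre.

Series thermal resistances, inner to outer:
  R'_conv,in = 1/(2πr h) = 1/(2π·0.0189·1270) = 0.006631 m·K/W
  R'_carbon steel = ln(0.0245/0.0189)/(2πk) = 0.2595/(2π·38.1) = 0.001084 m·K/W
  R'_aerogel blanket = ln(0.0466/0.0245)/(2πk) = 0.6429/(2π·0.0147) = 6.961 m·K/W
ΣR = 0.006631 + 0.001084 + 6.961 = 6.969 m·K/W
Q' = ΔT/ΣR = (-175 °C − 28.5 °C)/6.969 = -29.2 W/m
(Negative Q' ⇒ heat flows inward; heat gain = 29.2 W/m.)

Q' = 29.2 W/m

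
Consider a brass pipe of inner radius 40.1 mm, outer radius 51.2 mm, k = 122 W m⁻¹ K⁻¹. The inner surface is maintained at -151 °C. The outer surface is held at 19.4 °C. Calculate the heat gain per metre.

Q' = 2πk·ΔT/ln(r₂/r₁) = 2π × 122 × 170.4 / ln(0.0512/0.0401) = 5.35×10^5 W/m

Q' = 535 kW/m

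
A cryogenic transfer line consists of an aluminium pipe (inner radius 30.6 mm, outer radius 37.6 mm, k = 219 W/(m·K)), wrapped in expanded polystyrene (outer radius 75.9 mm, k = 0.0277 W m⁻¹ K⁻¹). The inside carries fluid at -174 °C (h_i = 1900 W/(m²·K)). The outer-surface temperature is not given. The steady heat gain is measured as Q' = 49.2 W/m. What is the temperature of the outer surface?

Series resistances:
  R'_conv,in = 1/(2πr h) = 1/(2π·0.0306·1900) = 0.002737 m·K/W
  R'_aluminium = ln(0.0376/0.0306)/(2πk) = 0.2060/(2π·219) = 1.497×10^-4 m·K/W
  R'_expanded polystyrene = ln(0.0759/0.0376)/(2πk) = 0.7024/(2π·0.0277) = 4.036 m·K/W
ΣR = 4.039 m·K/W
ΔT = Q'·ΣR = 49.2 × 4.039 = 198.7 K
Heat flows inward, so T_out = T_in + ΔT = -174 + 198.7 = 24.7 °C

T_out = 24.7 °C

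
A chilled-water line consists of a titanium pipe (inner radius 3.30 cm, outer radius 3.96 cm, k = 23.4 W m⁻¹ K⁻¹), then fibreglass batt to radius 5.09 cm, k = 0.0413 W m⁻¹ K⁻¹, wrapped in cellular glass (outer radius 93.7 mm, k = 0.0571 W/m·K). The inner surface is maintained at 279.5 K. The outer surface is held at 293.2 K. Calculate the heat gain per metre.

Series thermal resistances, inner to outer:
  R'_titanium = ln(0.0396/0.0330)/(2πk) = 0.1823/(2π·23.4) = 0.001240 m·K/W
  R'_fibreglass batt = ln(0.0509/0.0396)/(2πk) = 0.2510/(2π·0.0413) = 0.9674 m·K/W
  R'_cellular glass = ln(0.0937/0.0509)/(2πk) = 0.6102/(2π·0.0571) = 1.701 m·K/W
ΣR = 0.001240 + 0.9674 + 1.701 = 2.670 m·K/W
Q' = ΔT/ΣR = (279.5 K − 293.2 K)/2.670 = -5.13 W/m
(Negative Q' ⇒ heat flows inward; heat gain = 5.13 W/m.)

Q' = 5.13 W/m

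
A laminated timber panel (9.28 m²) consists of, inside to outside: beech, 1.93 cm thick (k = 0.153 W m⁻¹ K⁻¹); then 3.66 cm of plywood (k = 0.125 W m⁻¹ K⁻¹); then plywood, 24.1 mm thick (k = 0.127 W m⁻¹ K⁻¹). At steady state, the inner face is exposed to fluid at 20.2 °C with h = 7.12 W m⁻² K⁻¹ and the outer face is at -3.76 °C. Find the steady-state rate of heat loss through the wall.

Q = 297 W

Series thermal resistances, inner to outer:
  R_conv,in = 1/(hA) = 1/(7.12·9.28) = 0.01513 K/W
  R_beech = L/(kA) = 0.0193/(0.153·9.28) = 0.01359 K/W
  R_plywood = L/(kA) = 0.0366/(0.125·9.28) = 0.03155 K/W
  R_plywood = L/(kA) = 0.0241/(0.127·9.28) = 0.02045 K/W
ΣR = 0.01513 + 0.01359 + 0.03155 + 0.02045 = 0.08072 K/W
Q = ΔT/ΣR = (20.2 °C − -3.76 °C)/0.08072 = 297 W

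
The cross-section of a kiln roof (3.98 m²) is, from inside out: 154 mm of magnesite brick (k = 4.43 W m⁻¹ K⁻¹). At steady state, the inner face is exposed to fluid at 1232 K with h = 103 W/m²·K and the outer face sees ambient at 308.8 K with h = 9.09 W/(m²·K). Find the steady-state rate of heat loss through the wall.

Series thermal resistances, inner to outer:
  R_conv,in = 1/(hA) = 1/(103·3.98) = 0.002439 K/W
  R_magnesite brick = L/(kA) = 0.154/(4.43·3.98) = 0.008734 K/W
  R_conv,out = 1/(hA) = 1/(9.09·3.98) = 0.02764 K/W
ΣR = 0.002439 + 0.008734 + 0.02764 = 0.03881 K/W
Q = ΔT/ΣR = (1232 K − 308.8 K)/0.03881 = 23800 W

Q = 23.8 kW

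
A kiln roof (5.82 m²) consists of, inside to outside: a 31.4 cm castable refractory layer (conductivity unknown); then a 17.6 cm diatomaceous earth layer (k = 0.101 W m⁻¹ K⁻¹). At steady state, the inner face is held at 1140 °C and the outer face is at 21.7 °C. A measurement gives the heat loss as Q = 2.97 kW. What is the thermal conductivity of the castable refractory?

k = 0.700 W/m·K

ΣR = ΔT/Q = |1140 − 21.7|/2970 = 0.3765 K/W
Known resistances:
  R_diatomaceous earth = L/(kA) = 0.176/(0.101·5.82) = 0.2994 K/W
R_castable refractory = ΣR − ΣR_known = 0.3765 − 0.2994 = 0.07710 K/W
L/(kA) = 0.07710 ⇒ k = 0.314/(0.07710·5.82) = 0.700 W/m·K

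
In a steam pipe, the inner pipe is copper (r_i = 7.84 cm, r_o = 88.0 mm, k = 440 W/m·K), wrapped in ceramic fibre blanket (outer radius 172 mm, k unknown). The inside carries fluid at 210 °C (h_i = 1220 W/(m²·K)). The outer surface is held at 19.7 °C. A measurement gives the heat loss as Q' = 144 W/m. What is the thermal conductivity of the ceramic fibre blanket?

k = 0.0808 W/m·K

ΣR = ΔT/Q' = |210 − 19.7|/144 = 1.322 m·K/W
Known resistances:
  R'_conv,in = 1/(2πr h) = 1/(2π·0.0784·1220) = 0.001664 m·K/W
  R'_copper = ln(0.0880/0.0784)/(2πk) = 0.1155/(2π·440) = 4.178×10^-5 m·K/W
R_ceramic fibre blanket = ΣR − ΣR_known = 1.322 − 0.001706 = 1.320 m·K/W
ln(r₂/r₁)/(2πk) = 1.320 ⇒ k = 0.6702/(2π·1.320) = 0.0808 W/m·K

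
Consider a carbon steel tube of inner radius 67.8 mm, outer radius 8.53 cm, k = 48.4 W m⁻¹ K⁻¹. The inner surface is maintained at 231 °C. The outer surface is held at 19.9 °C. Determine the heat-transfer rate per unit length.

Q' = 2πk·ΔT/ln(r₂/r₁) = 2π × 48.4 × 211.1 / ln(0.0853/0.0678) = 2.80×10^5 W/m

Q' = 2.80×10^5 W/m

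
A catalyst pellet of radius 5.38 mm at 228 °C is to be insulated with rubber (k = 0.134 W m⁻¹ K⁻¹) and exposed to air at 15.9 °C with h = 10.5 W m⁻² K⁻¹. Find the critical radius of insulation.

r_cr = 2.55 cm

For a sphere, r_cr = 2k_ins/h = 2·0.134/10.5 = 0.0255 m = 2.55 cm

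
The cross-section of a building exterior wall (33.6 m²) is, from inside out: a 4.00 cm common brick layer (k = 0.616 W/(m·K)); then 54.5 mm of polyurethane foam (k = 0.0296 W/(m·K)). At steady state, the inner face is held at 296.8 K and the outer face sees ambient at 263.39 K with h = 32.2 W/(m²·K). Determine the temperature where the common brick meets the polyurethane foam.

Treat each layer as a resistance in series:
  R_common brick = L/(kA) = 0.0400/(0.616·33.6) = 0.001933 K/W
  R_polyurethane foam = L/(kA) = 0.0545/(0.0296·33.6) = 0.05480 K/W
  R_conv,out = 1/(hA) = 1/(32.2·33.6) = 9.243×10^-4 K/W
ΣR = 0.001933 + 0.05480 + 9.243×10^-4 = 0.05766 K/W
Q = ΔT/ΣR = (296.8 K − 263.39 K)/0.05766 = 579.4 W
From the inner boundary to the common brick/polyurethane foam interface, ΣR_partial = 0.001933 K/W.
T_interface = T_in − Q·ΣR_partial = 296.8 K − (579.4)(0.001933) = 295.7 K

T = 295.7 K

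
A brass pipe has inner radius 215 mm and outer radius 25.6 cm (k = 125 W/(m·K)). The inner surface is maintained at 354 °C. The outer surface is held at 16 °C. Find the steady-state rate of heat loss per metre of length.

Q' = 1520 kW/m

Q' = 2πk·ΔT/ln(r₂/r₁) = 2π × 125 × 338 / ln(0.256/0.215) = 1.52×10^6 W/m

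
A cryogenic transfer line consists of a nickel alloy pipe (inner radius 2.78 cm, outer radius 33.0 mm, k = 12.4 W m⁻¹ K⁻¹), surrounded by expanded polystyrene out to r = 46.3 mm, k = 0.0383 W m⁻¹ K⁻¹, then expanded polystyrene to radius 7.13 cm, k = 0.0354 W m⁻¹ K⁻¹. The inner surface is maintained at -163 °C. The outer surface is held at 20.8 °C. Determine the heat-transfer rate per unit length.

Series thermal resistances, inner to outer:
  R'_nickel alloy = ln(0.0330/0.0278)/(2πk) = 0.1715/(2π·12.4) = 0.002201 m·K/W
  R'_expanded polystyrene = ln(0.0463/0.0330)/(2πk) = 0.3386/(2π·0.0383) = 1.407 m·K/W
  R'_expanded polystyrene = ln(0.0713/0.0463)/(2πk) = 0.4318/(2π·0.0354) = 1.941 m·K/W
ΣR = 0.002201 + 1.407 + 1.941 = 3.350 m·K/W
Q' = ΔT/ΣR = (-163 °C − 20.8 °C)/3.350 = -54.9 W/m
(Negative Q' ⇒ heat flows inward; heat gain = 54.9 W/m.)

Q' = 54.9 W/m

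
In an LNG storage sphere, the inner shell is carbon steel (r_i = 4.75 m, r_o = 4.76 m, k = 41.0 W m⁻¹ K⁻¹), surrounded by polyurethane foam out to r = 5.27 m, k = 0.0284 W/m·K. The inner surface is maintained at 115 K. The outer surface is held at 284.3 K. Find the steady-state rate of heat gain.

Series thermal resistances, inner to outer:
  R_carbon steel = (1/4.75 − 1/4.76)/(4πk) = 4.423×10^-4/(4π·41.0) = 8.584×10^-7 K/W
  R_polyurethane foam = (1/4.76 − 1/5.27)/(4πk) = 0.02033/(4π·0.0284) = 0.05697 K/W
ΣR = 8.584×10^-7 + 0.05697 = 0.05697 K/W
Q = ΔT/ΣR = (115 K − 284.3 K)/0.05697 = -2970 W
(Negative Q ⇒ heat flows inward; heat gain = 2970 W.)

Q = 2.97 kW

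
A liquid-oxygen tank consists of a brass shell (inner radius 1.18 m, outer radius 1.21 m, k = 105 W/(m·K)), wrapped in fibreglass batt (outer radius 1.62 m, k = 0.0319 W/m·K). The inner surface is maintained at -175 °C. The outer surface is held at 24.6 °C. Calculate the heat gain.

Treat each layer as a resistance in series:
  R_brass = (1/1.18 − 1/1.21)/(4πk) = 0.02101/(4π·105) = 1.592×10^-5 K/W
  R_fibreglass batt = (1/1.21 − 1/1.62)/(4πk) = 0.2092/(4π·0.0319) = 0.5218 K/W
ΣR = 1.592×10^-5 + 0.5218 = 0.5218 K/W
Q = ΔT/ΣR = (-175 °C − 24.6 °C)/0.5218 = -383 W
(Negative Q ⇒ heat flows inward; heat gain = 383 W.)

Q = 383 W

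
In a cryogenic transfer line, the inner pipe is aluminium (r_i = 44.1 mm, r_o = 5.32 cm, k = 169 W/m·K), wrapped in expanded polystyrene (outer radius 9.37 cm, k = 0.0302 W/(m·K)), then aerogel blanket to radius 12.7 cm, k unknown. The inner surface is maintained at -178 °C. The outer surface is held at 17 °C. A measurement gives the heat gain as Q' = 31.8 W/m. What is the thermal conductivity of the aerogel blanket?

ΣR = ΔT/Q' = |-178 − 17|/31.8 = 6.132 m·K/W
Known resistances:
  R'_aluminium = ln(0.0532/0.0441)/(2πk) = 0.1876/(2π·169) = 1.767×10^-4 m·K/W
  R'_expanded polystyrene = ln(0.0937/0.0532)/(2πk) = 0.5660/(2π·0.0302) = 2.983 m·K/W
R_aerogel blanket = ΣR − ΣR_known = 6.132 − 2.983 = 3.149 m·K/W
ln(r₂/r₁)/(2πk) = 3.149 ⇒ k = 0.3041/(2π·3.149) = 0.0154 W/m·K

k = 0.0154 W/m·K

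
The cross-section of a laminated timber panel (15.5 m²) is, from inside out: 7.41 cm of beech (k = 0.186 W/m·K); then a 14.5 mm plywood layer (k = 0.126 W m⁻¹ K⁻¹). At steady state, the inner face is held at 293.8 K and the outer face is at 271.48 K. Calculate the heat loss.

Q = 674 W

Treat each layer as a resistance in series:
  R_beech = L/(kA) = 0.0741/(0.186·15.5) = 0.02570 K/W
  R_plywood = L/(kA) = 0.0145/(0.126·15.5) = 0.007424 K/W
ΣR = 0.02570 + 0.007424 = 0.03312 K/W
Q = ΔT/ΣR = (293.8 K − 271.48 K)/0.03312 = 674 W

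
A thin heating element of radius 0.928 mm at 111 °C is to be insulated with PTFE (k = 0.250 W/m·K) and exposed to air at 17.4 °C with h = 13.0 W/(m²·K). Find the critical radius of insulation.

r_cr = 1.92 cm

For a cylinder, r_cr = k_ins/h = 0.250/13.0 = 0.0192 m = 1.92 cm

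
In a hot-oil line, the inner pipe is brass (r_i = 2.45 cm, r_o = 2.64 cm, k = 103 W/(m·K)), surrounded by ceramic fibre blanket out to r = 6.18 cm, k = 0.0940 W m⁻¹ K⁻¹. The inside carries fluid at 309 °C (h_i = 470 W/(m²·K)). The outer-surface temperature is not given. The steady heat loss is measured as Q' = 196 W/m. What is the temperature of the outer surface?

Series resistances:
  R'_conv,in = 1/(2πr h) = 1/(2π·0.0245·470) = 0.01382 m·K/W
  R'_brass = ln(0.0264/0.0245)/(2πk) = 0.07469/(2π·103) = 1.154×10^-4 m·K/W
  R'_ceramic fibre blanket = ln(0.0618/0.0264)/(2πk) = 0.8505/(2π·0.0940) = 1.440 m·K/W
ΣR = 1.454 m·K/W
ΔT = Q'·ΣR = 196 × 1.454 = 285.0 K
Heat flows outward, so T_out = T_in − ΔT = 309 − 285.0 = 24.0 °C

T_out = 24.0 °C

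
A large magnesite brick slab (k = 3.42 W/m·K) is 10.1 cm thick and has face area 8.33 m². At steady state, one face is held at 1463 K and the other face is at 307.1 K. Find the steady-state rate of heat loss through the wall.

Q = kA·ΔT/L = 3.42 × 8.33 × |1463 K − 307.1 K| / 0.101 = 3.26×10^5 W

Q = 326 kW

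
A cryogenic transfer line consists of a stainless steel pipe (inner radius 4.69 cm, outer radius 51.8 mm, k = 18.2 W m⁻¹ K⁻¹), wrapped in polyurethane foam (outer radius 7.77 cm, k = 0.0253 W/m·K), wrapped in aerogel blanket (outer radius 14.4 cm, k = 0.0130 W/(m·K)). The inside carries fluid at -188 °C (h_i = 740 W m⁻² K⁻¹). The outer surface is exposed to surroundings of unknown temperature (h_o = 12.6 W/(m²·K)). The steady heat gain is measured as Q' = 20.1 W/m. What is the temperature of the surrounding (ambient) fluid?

T_out = 17.0 °C

Sum the resistances:
  R'_conv,in = 1/(2πr h) = 1/(2π·0.0469·740) = 0.004586 m·K/W
  R'_stainless steel = ln(0.0518/0.0469)/(2πk) = 0.09937/(2π·18.2) = 8.690×10^-4 m·K/W
  R'_polyurethane foam = ln(0.0777/0.0518)/(2πk) = 0.4055/(2π·0.0253) = 2.551 m·K/W
  R'_aerogel blanket = ln(0.144/0.0777)/(2πk) = 0.6170/(2π·0.0130) = 7.553 m·K/W
  R'_conv,out = 1/(2πr h) = 1/(2π·0.144·12.6) = 0.08772 m·K/W
ΣR = 10.20 m·K/W
ΔT = Q'·ΣR = 20.1 × 10.20 = 205.0 K
Heat flows inward, so T_out = T_in + ΔT = -188 + 205.0 = 17.0 °C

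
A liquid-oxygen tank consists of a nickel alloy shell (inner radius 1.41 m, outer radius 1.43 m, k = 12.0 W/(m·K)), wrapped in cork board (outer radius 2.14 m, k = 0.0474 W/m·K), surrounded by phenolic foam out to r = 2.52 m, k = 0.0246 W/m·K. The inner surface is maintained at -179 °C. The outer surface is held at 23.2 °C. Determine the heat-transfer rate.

Series thermal resistances, inner to outer:
  R_nickel alloy = (1/1.41 − 1/1.43)/(4πk) = 0.009919/(4π·12.0) = 6.578×10^-5 K/W
  R_cork board = (1/1.43 − 1/2.14)/(4πk) = 0.2320/(4π·0.0474) = 0.3895 K/W
  R_phenolic foam = (1/2.14 − 1/2.52)/(4πk) = 0.07046/(4π·0.0246) = 0.2279 K/W
ΣR = 6.578×10^-5 + 0.3895 + 0.2279 = 0.6175 K/W
Q = ΔT/ΣR = (-179 °C − 23.2 °C)/0.6175 = -327 W
(Negative Q ⇒ heat flows inward; heat gain = 327 W.)

Q = 327 W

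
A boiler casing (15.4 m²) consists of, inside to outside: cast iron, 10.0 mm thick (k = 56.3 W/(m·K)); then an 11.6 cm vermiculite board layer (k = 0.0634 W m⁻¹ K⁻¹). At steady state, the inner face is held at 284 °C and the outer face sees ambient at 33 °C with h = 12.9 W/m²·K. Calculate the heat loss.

Q = 2030 W

Resistance network (inner→outer):
  R_cast iron = L/(kA) = 0.0100/(56.3·15.4) = 1.153×10^-5 K/W
  R_vermiculite board = L/(kA) = 0.116/(0.0634·15.4) = 0.1188 K/W
  R_conv,out = 1/(hA) = 1/(12.9·15.4) = 0.005034 K/W
ΣR = 1.153×10^-5 + 0.1188 + 0.005034 = 0.1238 K/W
Q = ΔT/ΣR = (284 °C − 33 °C)/0.1238 = 2030 W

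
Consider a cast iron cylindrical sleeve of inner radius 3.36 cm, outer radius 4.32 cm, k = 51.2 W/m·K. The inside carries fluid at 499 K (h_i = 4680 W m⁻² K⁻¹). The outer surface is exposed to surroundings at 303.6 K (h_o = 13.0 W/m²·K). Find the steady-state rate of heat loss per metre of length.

Treat each layer as a resistance in series:
  R'_conv,in = 1/(2πr h) = 1/(2π·0.0336·4680) = 0.001012 m·K/W
  R'_cast iron = ln(0.0432/0.0336)/(2πk) = 0.2513/(2π·51.2) = 7.812×10^-4 m·K/W
  R'_conv,out = 1/(2πr h) = 1/(2π·0.0432·13.0) = 0.2834 m·K/W
ΣR = 0.001012 + 7.812×10^-4 + 0.2834 = 0.2852 m·K/W
Q' = ΔT/ΣR = (499 K − 303.6 K)/0.2852 = 685 W/m

Q' = 685 W/m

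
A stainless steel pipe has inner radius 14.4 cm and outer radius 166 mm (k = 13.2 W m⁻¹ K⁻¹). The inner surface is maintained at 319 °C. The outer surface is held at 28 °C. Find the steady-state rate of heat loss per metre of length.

Q' = 1.70×10^5 W/m

Q' = 2πk·ΔT/ln(r₂/r₁) = 2π × 13.2 × 291 / ln(0.166/0.144) = 1.70×10^5 W/m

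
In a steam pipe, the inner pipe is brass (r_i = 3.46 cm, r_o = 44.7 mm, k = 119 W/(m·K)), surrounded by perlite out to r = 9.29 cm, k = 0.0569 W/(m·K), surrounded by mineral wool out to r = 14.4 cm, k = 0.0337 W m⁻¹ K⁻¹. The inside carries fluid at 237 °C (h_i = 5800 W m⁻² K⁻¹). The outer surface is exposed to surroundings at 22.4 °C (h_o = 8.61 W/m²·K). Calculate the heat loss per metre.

Series thermal resistances, inner to outer:
  R'_conv,in = 1/(2πr h) = 1/(2π·0.0346·5800) = 7.931×10^-4 m·K/W
  R'_brass = ln(0.0447/0.0346)/(2πk) = 0.2561/(2π·119) = 3.425×10^-4 m·K/W
  R'_perlite = ln(0.0929/0.0447)/(2πk) = 0.7316/(2π·0.0569) = 2.046 m·K/W
  R'_mineral wool = ln(0.144/0.0929)/(2πk) = 0.4383/(2π·0.0337) = 2.070 m·K/W
  R'_conv,out = 1/(2πr h) = 1/(2π·0.144·8.61) = 0.1284 m·K/W
ΣR = 7.931×10^-4 + 3.425×10^-4 + 2.046 + 2.070 + 0.1284 = 4.246 m·K/W
Q' = ΔT/ΣR = (237 °C − 22.4 °C)/4.246 = 50.5 W/m

Q' = 50.5 W/m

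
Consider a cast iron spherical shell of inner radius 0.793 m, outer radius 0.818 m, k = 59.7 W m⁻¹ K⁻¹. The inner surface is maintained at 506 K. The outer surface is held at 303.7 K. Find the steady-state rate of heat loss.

Q = 3.94×10^6 W

Q = 4πk·ΔT/(1/r₁ − 1/r₂) = 4π × 59.7 × 202.3 / (1/0.793 − 1/0.818) = 3.94×10^6 W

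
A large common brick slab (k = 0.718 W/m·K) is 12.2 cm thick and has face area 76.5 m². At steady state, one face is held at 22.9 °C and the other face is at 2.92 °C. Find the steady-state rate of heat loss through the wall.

Q = 9.00 kW

Q = kA·ΔT/L = 0.718 × 76.5 × |22.9 °C − 2.92 °C| / 0.122 = 9000 W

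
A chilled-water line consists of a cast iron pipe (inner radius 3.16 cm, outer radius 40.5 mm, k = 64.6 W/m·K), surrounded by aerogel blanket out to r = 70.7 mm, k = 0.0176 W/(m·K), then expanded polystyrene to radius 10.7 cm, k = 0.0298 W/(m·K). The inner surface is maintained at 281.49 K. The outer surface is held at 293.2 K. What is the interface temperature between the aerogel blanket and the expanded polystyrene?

T = 289.6 K

Resistance network (inner→outer):
  R'_cast iron = ln(0.0405/0.0316)/(2πk) = 0.2481/(2π·64.6) = 6.114×10^-4 m·K/W
  R'_aerogel blanket = ln(0.0707/0.0405)/(2πk) = 0.5571/(2π·0.0176) = 5.038 m·K/W
  R'_expanded polystyrene = ln(0.107/0.0707)/(2πk) = 0.4144/(2π·0.0298) = 2.213 m·K/W
ΣR = 6.114×10^-4 + 5.038 + 2.213 = 7.252 m·K/W
Q' = ΔT/ΣR = (281.49 K − 293.2 K)/7.252 = -1.615 W/m
From the inner boundary to the aerogel blanket/expanded polystyrene interface, ΣR_partial = 5.039 m·K/W.
T_interface = T_in − Q'·ΣR_partial = 281.49 K − (-1.615)(5.039) = 289.6 K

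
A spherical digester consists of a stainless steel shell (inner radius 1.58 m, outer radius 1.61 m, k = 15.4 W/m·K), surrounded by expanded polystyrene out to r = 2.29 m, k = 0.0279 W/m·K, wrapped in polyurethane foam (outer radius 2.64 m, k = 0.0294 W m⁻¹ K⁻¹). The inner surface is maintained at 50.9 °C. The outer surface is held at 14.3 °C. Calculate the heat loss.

Series thermal resistances, inner to outer:
  R_stainless steel = (1/1.58 − 1/1.61)/(4πk) = 0.01179/(4π·15.4) = 6.094×10^-5 K/W
  R_expanded polystyrene = (1/1.61 − 1/2.29)/(4πk) = 0.1844/(4π·0.0279) = 0.5261 K/W
  R_polyurethane foam = (1/2.29 − 1/2.64)/(4πk) = 0.05789/(4π·0.0294) = 0.1567 K/W
ΣR = 6.094×10^-5 + 0.5261 + 0.1567 = 0.6829 K/W
Q = ΔT/ΣR = (50.9 °C − 14.3 °C)/0.6829 = 53.6 W

Q = 53.6 W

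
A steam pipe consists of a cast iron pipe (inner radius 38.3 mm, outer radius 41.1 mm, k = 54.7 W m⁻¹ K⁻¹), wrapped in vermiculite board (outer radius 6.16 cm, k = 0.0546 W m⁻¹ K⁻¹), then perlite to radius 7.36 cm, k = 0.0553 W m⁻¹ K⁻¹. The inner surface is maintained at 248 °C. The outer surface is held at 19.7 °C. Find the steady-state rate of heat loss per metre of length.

Treat each layer as a resistance in series:
  R'_cast iron = ln(0.0411/0.0383)/(2πk) = 0.07056/(2π·54.7) = 2.053×10^-4 m·K/W
  R'_vermiculite board = ln(0.0616/0.0411)/(2πk) = 0.4047/(2π·0.0546) = 1.180 m·K/W
  R'_perlite = ln(0.0736/0.0616)/(2πk) = 0.1780/(2π·0.0553) = 0.5122 m·K/W
ΣR = 2.053×10^-4 + 1.180 + 0.5122 = 1.692 m·K/W
Q' = ΔT/ΣR = (248 °C − 19.7 °C)/1.692 = 135 W/m

Q' = 135 W/m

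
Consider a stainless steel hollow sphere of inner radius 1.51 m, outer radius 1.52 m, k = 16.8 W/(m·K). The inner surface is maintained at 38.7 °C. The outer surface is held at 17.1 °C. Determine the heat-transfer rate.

Q = 4πk·ΔT/(1/r₁ − 1/r₂) = 4π × 16.8 × 21.6 / (1/1.51 − 1/1.52) = 1.05×10^6 W

Q = 1050 kW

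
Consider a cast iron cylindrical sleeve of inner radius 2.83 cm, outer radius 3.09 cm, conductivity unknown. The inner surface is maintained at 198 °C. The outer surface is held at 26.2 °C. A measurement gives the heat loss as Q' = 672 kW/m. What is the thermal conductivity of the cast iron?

k = 54.7 W/m·K

ΣR = ΔT/Q' = |198 − 26.2|/6.72×10^5 = 2.557×10^-4 m·K/W
ln(r₂/r₁)/(2πk) = 2.557×10^-4 ⇒ k = 0.08789/(2π·2.557×10^-4) = 54.7 W/m·K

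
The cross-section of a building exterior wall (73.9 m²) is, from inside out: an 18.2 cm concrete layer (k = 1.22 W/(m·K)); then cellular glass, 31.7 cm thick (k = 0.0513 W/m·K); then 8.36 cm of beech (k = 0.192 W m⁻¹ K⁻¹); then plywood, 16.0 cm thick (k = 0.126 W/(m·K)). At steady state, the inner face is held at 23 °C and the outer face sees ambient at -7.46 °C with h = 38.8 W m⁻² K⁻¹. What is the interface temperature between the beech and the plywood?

T = -2.56 °C

Resistance network (inner→outer):
  R_concrete = L/(kA) = 0.182/(1.22·73.9) = 0.002019 K/W
  R_cellular glass = L/(kA) = 0.317/(0.0513·73.9) = 0.08362 K/W
  R_beech = L/(kA) = 0.0836/(0.192·73.9) = 0.005892 K/W
  R_plywood = L/(kA) = 0.160/(0.126·73.9) = 0.01718 K/W
  R_conv,out = 1/(hA) = 1/(38.8·73.9) = 3.488×10^-4 K/W
ΣR = 0.002019 + 0.08362 + 0.005892 + 0.01718 + 3.488×10^-4 = 0.1091 K/W
Q = ΔT/ΣR = (23 °C − -7.46 °C)/0.1091 = 279.2 W
From the inner boundary to the beech/plywood interface, ΣR_partial = 0.09153 K/W.
T_interface = T_in − Q·ΣR_partial = 23 °C − (279.2)(0.09153) = -2.56 °C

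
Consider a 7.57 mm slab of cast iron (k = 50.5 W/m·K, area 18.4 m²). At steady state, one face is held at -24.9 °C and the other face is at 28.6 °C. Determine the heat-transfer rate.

Q = 6570 kW

Q = kA·ΔT/L = 50.5 × 18.4 × |-24.9 °C − 28.6 °C| / 0.00757 = 6.57×10^6 W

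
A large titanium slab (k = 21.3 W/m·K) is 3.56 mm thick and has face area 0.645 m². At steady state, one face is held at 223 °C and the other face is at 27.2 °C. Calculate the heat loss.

Q = kA·ΔT/L = 21.3 × 0.645 × |223 °C − 27.2 °C| / 0.00356 = 7.56×10^5 W

Q = 7.56×10^5 W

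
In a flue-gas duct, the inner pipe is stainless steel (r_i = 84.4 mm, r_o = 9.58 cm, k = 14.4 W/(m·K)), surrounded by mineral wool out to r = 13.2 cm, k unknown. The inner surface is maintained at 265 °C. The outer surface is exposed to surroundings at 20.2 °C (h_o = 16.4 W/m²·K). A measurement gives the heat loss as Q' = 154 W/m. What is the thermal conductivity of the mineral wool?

k = 0.0337 W/m·K

ΣR = ΔT/Q' = |265 − 20.2|/154 = 1.590 m·K/W
Known resistances:
  R'_stainless steel = ln(0.0958/0.0844)/(2πk) = 0.1267/(2π·14.4) = 0.001400 m·K/W
  R'_conv,out = 1/(2πr h) = 1/(2π·0.132·16.4) = 0.07352 m·K/W
R_mineral wool = ΣR − ΣR_known = 1.590 − 0.07492 = 1.515 m·K/W
ln(r₂/r₁)/(2πk) = 1.515 ⇒ k = 0.3205/(2π·1.515) = 0.0337 W/m·K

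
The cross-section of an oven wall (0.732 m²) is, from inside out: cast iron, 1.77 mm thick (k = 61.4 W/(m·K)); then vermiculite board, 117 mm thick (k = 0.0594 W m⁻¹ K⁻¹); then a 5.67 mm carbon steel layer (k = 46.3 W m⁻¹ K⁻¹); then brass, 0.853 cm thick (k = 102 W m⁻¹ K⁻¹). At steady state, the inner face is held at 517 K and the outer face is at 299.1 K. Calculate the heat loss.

Q = 81.0 W

Series thermal resistances, inner to outer:
  R_cast iron = L/(kA) = 0.00177/(61.4·0.732) = 3.938×10^-5 K/W
  R_vermiculite board = L/(kA) = 0.117/(0.0594·0.732) = 2.691 K/W
  R_carbon steel = L/(kA) = 0.00567/(46.3·0.732) = 1.673×10^-4 K/W
  R_brass = L/(kA) = 0.00853/(102·0.732) = 1.142×10^-4 K/W
ΣR = 3.938×10^-5 + 2.691 + 1.673×10^-4 + 1.142×10^-4 = 2.691 K/W
Q = ΔT/ΣR = (517 K − 299.1 K)/2.691 = 81.0 W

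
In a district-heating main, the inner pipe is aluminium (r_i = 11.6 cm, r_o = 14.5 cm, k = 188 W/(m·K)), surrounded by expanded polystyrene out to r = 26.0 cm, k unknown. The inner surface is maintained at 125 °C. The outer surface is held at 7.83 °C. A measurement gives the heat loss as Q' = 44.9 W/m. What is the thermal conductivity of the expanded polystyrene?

k = 0.0356 W/m·K

ΣR = ΔT/Q' = |125 − 7.83|/44.9 = 2.610 m·K/W
Known resistances:
  R'_aluminium = ln(0.145/0.116)/(2πk) = 0.2231/(2π·188) = 1.889×10^-4 m·K/W
R_expanded polystyrene = ΣR − ΣR_known = 2.610 − 1.889×10^-4 = 2.610 m·K/W
ln(r₂/r₁)/(2πk) = 2.610 ⇒ k = 0.5839/(2π·2.610) = 0.0356 W/m·K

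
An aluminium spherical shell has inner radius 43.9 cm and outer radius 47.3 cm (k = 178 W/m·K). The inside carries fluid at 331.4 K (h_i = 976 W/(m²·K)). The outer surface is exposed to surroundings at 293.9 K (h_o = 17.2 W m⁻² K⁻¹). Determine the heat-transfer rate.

Q = 1770 W

Resistance network (inner→outer):
  R_conv,in = 1/(4πr²h) = 1/(4π·0.439²·976) = 4.231×10^-4 K/W
  R_aluminium = (1/0.439 − 1/0.473)/(4πk) = 0.1637/(4π·178) = 7.320×10^-5 K/W
  R_conv,out = 1/(4πr²h) = 1/(4π·0.473²·17.2) = 0.02068 K/W
ΣR = 4.231×10^-4 + 7.320×10^-5 + 0.02068 = 0.02118 K/W
Q = ΔT/ΣR = (331.4 K − 293.9 K)/0.02118 = 1770 W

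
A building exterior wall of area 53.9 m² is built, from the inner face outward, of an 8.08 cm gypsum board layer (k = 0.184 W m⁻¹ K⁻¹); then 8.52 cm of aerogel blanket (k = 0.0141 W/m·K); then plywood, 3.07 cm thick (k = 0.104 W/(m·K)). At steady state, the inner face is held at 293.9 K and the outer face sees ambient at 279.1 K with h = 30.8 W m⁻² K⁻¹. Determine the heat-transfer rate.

Q = 117 W

Treat each layer as a resistance in series:
  R_gypsum board = L/(kA) = 0.0808/(0.184·53.9) = 0.008147 K/W
  R_aerogel blanket = L/(kA) = 0.0852/(0.0141·53.9) = 0.1121 K/W
  R_plywood = L/(kA) = 0.0307/(0.104·53.9) = 0.005477 K/W
  R_conv,out = 1/(hA) = 1/(30.8·53.9) = 6.024×10^-4 K/W
ΣR = 0.008147 + 0.1121 + 0.005477 + 6.024×10^-4 = 0.1263 K/W
Q = ΔT/ΣR = (293.9 K − 279.1 K)/0.1263 = 117 W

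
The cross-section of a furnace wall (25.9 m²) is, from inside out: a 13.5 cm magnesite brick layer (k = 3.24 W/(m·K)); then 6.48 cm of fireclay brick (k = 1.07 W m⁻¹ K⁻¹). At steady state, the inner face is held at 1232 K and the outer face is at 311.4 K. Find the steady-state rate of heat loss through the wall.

Resistance network (inner→outer):
  R_magnesite brick = L/(kA) = 0.135/(3.24·25.9) = 0.001609 K/W
  R_fireclay brick = L/(kA) = 0.0648/(1.07·25.9) = 0.002338 K/W
ΣR = 0.001609 + 0.002338 = 0.003947 K/W
Q = ΔT/ΣR = (1232 K − 311.4 K)/0.003947 = 2.33×10^5 W

Q = 233 kW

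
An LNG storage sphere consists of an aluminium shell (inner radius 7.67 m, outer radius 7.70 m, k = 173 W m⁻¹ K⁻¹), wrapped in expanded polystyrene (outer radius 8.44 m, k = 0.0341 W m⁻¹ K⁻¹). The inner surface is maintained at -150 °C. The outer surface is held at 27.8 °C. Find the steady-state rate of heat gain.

Q = 6.69 kW

Treat each layer as a resistance in series:
  R_aluminium = (1/7.67 − 1/7.70)/(4πk) = 5.080×10^-4/(4π·173) = 2.337×10^-7 K/W
  R_expanded polystyrene = (1/7.70 − 1/8.44)/(4πk) = 0.01139/(4π·0.0341) = 0.02657 K/W
ΣR = 2.337×10^-7 + 0.02657 = 0.02657 K/W
Q = ΔT/ΣR = (-150 °C − 27.8 °C)/0.02657 = -6690 W
(Negative Q ⇒ heat flows inward; heat gain = 6690 W.)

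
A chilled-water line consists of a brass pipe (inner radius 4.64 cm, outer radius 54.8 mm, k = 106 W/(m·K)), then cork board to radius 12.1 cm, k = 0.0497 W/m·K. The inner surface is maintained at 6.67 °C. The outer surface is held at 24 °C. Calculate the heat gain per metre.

Treat each layer as a resistance in series:
  R'_brass = ln(0.0548/0.0464)/(2πk) = 0.1664/(2π·106) = 2.498×10^-4 m·K/W
  R'_cork board = ln(0.121/0.0548)/(2πk) = 0.7921/(2π·0.0497) = 2.537 m·K/W
ΣR = 2.498×10^-4 + 2.537 = 2.537 m·K/W
Q' = ΔT/ΣR = (6.67 °C − 24 °C)/2.537 = -6.83 W/m
(Negative Q' ⇒ heat flows inward; heat gain = 6.83 W/m.)

Q' = 6.83 W/m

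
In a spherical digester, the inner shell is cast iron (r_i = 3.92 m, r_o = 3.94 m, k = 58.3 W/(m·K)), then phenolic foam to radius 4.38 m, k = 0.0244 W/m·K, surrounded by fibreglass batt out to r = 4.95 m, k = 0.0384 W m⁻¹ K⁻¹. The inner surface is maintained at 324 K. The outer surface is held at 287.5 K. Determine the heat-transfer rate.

Resistance network (inner→outer):
  R_cast iron = (1/3.92 − 1/3.94)/(4πk) = 0.001295/(4π·58.3) = 1.768×10^-6 K/W
  R_phenolic foam = (1/3.94 − 1/4.38)/(4πk) = 0.02550/(4π·0.0244) = 0.08315 K/W
  R_fibreglass batt = (1/4.38 − 1/4.95)/(4πk) = 0.02629/(4π·0.0384) = 0.05448 K/W
ΣR = 1.768×10^-6 + 0.08315 + 0.05448 = 0.1376 K/W
Q = ΔT/ΣR = (324 K − 287.5 K)/0.1376 = 265 W

Q = 265 W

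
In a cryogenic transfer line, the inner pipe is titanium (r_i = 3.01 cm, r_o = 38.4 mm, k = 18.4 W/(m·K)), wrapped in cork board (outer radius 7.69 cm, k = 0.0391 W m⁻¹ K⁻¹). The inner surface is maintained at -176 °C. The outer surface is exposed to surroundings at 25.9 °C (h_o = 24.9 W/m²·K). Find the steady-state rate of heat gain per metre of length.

Series thermal resistances, inner to outer:
  R'_titanium = ln(0.0384/0.0301)/(2πk) = 0.2435/(2π·18.4) = 0.002106 m·K/W
  R'_cork board = ln(0.0769/0.0384)/(2πk) = 0.6944/(2π·0.0391) = 2.827 m·K/W
  R'_conv,out = 1/(2πr h) = 1/(2π·0.0769·24.9) = 0.08312 m·K/W
ΣR = 0.002106 + 2.827 + 0.08312 = 2.912 m·K/W
Q' = ΔT/ΣR = (-176 °C − 25.9 °C)/2.912 = -69.3 W/m
(Negative Q' ⇒ heat flows inward; heat gain = 69.3 W/m.)

Q' = 69.3 W/m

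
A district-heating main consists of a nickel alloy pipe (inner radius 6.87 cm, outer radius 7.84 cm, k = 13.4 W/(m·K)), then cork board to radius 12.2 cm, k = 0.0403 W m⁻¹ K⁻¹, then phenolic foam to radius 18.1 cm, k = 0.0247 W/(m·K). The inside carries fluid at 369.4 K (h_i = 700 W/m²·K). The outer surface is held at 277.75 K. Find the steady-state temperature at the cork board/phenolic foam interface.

Treat each layer as a resistance in series:
  R'_conv,in = 1/(2πr h) = 1/(2π·0.0687·700) = 0.003310 m·K/W
  R'_nickel alloy = ln(0.0784/0.0687)/(2πk) = 0.1321/(2π·13.4) = 0.001569 m·K/W
  R'_cork board = ln(0.122/0.0784)/(2πk) = 0.4422/(2π·0.0403) = 1.746 m·K/W
  R'_phenolic foam = ln(0.181/0.122)/(2πk) = 0.3945/(2π·0.0247) = 2.542 m·K/W
ΣR = 0.003310 + 0.001569 + 1.746 + 2.542 = 4.293 m·K/W
Q' = ΔT/ΣR = (369.4 K − 277.75 K)/4.293 = 21.35 W/m
From the inner boundary to the cork board/phenolic foam interface, ΣR_partial = 1.751 m·K/W.
T_interface = T_in − Q'·ΣR_partial = 369.4 K − (21.35)(1.751) = 332.0 K

T = 332.0 K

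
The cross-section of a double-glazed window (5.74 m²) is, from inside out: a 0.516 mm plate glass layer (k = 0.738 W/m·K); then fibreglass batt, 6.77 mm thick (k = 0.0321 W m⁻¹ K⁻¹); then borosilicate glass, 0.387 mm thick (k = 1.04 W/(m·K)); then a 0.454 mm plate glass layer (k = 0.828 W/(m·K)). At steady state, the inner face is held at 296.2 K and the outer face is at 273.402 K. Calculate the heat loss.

Q = 616 W

Treat each layer as a resistance in series:
  R_plate glass = L/(kA) = 5.16×10^-4/(0.738·5.74) = 1.218×10^-4 K/W
  R_fibreglass batt = L/(kA) = 0.00677/(0.0321·5.74) = 0.03674 K/W
  R_borosilicate glass = L/(kA) = 3.87×10^-4/(1.04·5.74) = 6.483×10^-5 K/W
  R_plate glass = L/(kA) = 4.54×10^-4/(0.828·5.74) = 9.552×10^-5 K/W
ΣR = 1.218×10^-4 + 0.03674 + 6.483×10^-5 + 9.552×10^-5 = 0.03702 K/W
Q = ΔT/ΣR = (296.2 K − 273.402 K)/0.03702 = 616 W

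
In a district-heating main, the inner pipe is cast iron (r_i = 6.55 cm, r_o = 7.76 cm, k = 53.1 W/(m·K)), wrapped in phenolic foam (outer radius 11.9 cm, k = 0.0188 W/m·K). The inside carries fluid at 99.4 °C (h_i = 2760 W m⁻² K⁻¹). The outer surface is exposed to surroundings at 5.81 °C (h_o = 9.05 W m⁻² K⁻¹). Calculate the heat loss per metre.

Q' = 24.8 W/m

Resistance network (inner→outer):
  R'_conv,in = 1/(2πr h) = 1/(2π·0.0655·2760) = 8.804×10^-4 m·K/W
  R'_cast iron = ln(0.0776/0.0655)/(2πk) = 0.1695/(2π·53.1) = 5.081×10^-4 m·K/W
  R'_phenolic foam = ln(0.119/0.0776)/(2πk) = 0.4276/(2π·0.0188) = 3.620 m·K/W
  R'_conv,out = 1/(2πr h) = 1/(2π·0.119·9.05) = 0.1478 m·K/W
ΣR = 8.804×10^-4 + 5.081×10^-4 + 3.620 + 0.1478 = 3.769 m·K/W
Q' = ΔT/ΣR = (99.4 °C − 5.81 °C)/3.769 = 24.8 W/m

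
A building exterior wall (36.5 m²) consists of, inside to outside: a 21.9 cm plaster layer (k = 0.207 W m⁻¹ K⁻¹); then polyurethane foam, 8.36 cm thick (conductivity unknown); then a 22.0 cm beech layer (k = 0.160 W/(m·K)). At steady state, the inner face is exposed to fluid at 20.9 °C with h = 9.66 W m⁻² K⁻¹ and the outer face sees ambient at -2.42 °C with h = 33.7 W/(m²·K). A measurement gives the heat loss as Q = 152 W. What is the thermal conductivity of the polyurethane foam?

ΣR = ΔT/Q = |20.9 − -2.42|/152 = 0.1534 K/W
Known resistances:
  R_conv,in = 1/(hA) = 1/(9.66·36.5) = 0.002836 K/W
  R_plaster = L/(kA) = 0.219/(0.207·36.5) = 0.02899 K/W
  R_beech = L/(kA) = 0.220/(0.160·36.5) = 0.03767 K/W
  R_conv,out = 1/(hA) = 1/(33.7·36.5) = 8.130×10^-4 K/W
R_polyurethane foam = ΣR − ΣR_known = 0.1534 − 0.07031 = 0.08309 K/W
L/(kA) = 0.08309 ⇒ k = 0.0836/(0.08309·36.5) = 0.0276 W/m·K

k = 0.0276 W/m·K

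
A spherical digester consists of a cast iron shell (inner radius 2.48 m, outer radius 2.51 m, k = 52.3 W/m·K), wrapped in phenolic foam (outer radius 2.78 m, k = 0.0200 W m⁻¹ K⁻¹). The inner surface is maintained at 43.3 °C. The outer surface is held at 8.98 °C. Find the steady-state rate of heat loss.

Treat each layer as a resistance in series:
  R_cast iron = (1/2.48 − 1/2.51)/(4πk) = 0.004819/(4π·52.3) = 7.333×10^-6 K/W
  R_phenolic foam = (1/2.51 − 1/2.78)/(4πk) = 0.03869/(4π·0.0200) = 0.1540 K/W
ΣR = 7.333×10^-6 + 0.1540 = 0.1540 K/W
Q = ΔT/ΣR = (43.3 °C − 8.98 °C)/0.1540 = 223 W

Q = 223 W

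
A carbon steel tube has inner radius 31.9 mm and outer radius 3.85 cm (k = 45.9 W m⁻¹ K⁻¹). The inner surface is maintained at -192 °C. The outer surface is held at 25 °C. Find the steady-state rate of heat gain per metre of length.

Q' = 2πk·ΔT/ln(r₂/r₁) = 2π × 45.9 × 217 / ln(0.0385/0.0319) = 3.33×10^5 W/m

Q' = 333 kW/m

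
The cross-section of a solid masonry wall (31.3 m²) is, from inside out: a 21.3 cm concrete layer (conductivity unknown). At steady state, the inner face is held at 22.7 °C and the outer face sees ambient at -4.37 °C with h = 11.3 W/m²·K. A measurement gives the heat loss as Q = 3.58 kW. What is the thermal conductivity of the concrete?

ΣR = ΔT/Q = |22.7 − -4.37|/3580 = 0.007561 K/W
Known resistances:
  R_conv,out = 1/(hA) = 1/(11.3·31.3) = 0.002827 K/W
R_concrete = ΣR − ΣR_known = 0.007561 − 0.002827 = 0.004734 K/W
L/(kA) = 0.004734 ⇒ k = 0.213/(0.004734·31.3) = 1.44 W/m·K

k = 1.44 W/m·K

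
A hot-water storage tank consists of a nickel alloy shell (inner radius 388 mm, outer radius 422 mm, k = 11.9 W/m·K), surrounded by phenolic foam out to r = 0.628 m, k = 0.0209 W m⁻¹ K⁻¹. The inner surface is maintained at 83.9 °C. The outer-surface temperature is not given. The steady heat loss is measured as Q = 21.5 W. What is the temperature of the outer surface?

Series resistances:
  R_nickel alloy = (1/0.388 − 1/0.422)/(4πk) = 0.2077/(4π·11.9) = 0.001389 K/W
  R_phenolic foam = (1/0.422 − 1/0.628)/(4πk) = 0.7773/(4π·0.0209) = 2.960 K/W
ΣR = 2.961 K/W
ΔT = Q·ΣR = 21.5 × 2.961 = 63.66 K
Heat flows outward, so T_out = T_in − ΔT = 83.9 − 63.66 = 20.2 °C

T_out = 20.2 °C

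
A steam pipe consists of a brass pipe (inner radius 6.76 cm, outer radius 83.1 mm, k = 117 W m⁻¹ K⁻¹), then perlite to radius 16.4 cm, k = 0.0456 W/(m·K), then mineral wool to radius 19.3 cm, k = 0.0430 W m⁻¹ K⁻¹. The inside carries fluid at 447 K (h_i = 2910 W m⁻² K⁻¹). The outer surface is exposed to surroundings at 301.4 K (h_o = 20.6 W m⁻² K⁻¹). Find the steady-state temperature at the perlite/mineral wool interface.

T = 332.4 K

Series thermal resistances, inner to outer:
  R'_conv,in = 1/(2πr h) = 1/(2π·0.0676·2910) = 8.091×10^-4 m·K/W
  R'_brass = ln(0.0831/0.0676)/(2πk) = 0.2064/(2π·117) = 2.808×10^-4 m·K/W
  R'_perlite = ln(0.164/0.0831)/(2πk) = 0.6798/(2π·0.0456) = 2.373 m·K/W
  R'_mineral wool = ln(0.193/0.164)/(2πk) = 0.1628/(2π·0.0430) = 0.6027 m·K/W
  R'_conv,out = 1/(2πr h) = 1/(2π·0.193·20.6) = 0.04003 m·K/W
ΣR = 8.091×10^-4 + 2.808×10^-4 + 2.373 + 0.6027 + 0.04003 = 3.017 m·K/W
Q' = ΔT/ΣR = (447 K − 301.4 K)/3.017 = 48.26 W/m
From the inner boundary to the perlite/mineral wool interface, ΣR_partial = 2.374 m·K/W.
T_interface = T_in − Q'·ΣR_partial = 447 K − (48.26)(2.374) = 332.4 K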